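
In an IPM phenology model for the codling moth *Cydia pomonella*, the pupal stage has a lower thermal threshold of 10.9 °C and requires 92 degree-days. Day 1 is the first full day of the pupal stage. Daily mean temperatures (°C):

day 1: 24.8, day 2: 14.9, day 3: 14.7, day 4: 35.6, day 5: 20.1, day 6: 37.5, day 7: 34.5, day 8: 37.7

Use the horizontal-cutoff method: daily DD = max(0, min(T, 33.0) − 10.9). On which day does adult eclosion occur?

Daily DD above 10.9 °C (capped at 22.1): 13.9, 4.0, 3.8, 22.1, 9.2, 22.1, 22.1, 22.1.
Cumulative: 13.9, 17.9, 21.7, 43.8, 53.0, 75.1, 97.2, 119.3.
The total first reaches 92 DD on day 7.

day 7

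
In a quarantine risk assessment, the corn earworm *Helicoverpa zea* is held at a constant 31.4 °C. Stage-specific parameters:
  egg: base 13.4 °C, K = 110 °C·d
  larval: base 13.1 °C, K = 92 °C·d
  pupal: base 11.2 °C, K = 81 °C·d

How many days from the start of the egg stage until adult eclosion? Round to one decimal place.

egg: 110 / (31.4 − 13.4) = 110 / 18.0 = 6.111 d.
larval: 92 / (31.4 − 13.1) = 92 / 18.3 = 5.027 d.
pupal: 81 / (31.4 − 11.2) = 81 / 20.2 = 4.010 d.
Sum = 15.148 ≈ 15.1 days.

15.1 days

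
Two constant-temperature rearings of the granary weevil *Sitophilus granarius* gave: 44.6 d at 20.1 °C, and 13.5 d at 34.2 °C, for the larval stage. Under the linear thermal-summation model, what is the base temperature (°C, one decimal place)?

14.0 °C

Under the model K = D·(T − T_b), so D₁·(T₁ − T_b) = D₂·(T₂ − T_b).
44.6·(20.1 − T_b) = 13.5·(34.2 − T_b)
T_b = (44.6·20.1 − 13.5·34.2) / (44.6 − 13.5) = 434.76 / 31.1 = 13.979 °C ≈ 14.0 °C.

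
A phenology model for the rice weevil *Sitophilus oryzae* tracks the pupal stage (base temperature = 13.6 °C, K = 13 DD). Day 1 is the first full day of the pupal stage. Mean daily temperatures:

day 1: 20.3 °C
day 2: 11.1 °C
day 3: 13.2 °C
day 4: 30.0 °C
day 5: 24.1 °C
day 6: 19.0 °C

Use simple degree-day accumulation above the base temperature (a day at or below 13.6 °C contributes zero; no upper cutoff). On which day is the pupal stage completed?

day 4

Daily DD above 13.6 °C: 6.7, 0.0, 0.0, 16.4, 10.5, 5.4.
Cumulative: 6.7, 6.7, 6.7, 23.1, 33.6, 39.0.
The total first reaches 13 DD on day 4.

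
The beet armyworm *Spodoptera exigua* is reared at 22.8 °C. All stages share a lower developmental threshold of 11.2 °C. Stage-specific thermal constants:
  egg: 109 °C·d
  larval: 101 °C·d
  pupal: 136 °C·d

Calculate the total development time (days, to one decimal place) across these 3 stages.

Daily accumulation at 22.8 °C = 22.8 − 11.2 = 11.6 DD/day.
Total K = 109 + 101 + 136 = 346 DD.
Total duration = 346 / 11.6 = 29.828 ≈ 29.8 days.

29.8 days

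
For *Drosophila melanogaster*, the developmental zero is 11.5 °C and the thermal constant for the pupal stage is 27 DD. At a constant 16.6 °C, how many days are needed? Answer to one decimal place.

Daily accumulation = 16.6 − 11.5 = 5.1 DD/day.
Duration = 27 / 5.1 = 5.294 ≈ 5.3 days.

5.3 days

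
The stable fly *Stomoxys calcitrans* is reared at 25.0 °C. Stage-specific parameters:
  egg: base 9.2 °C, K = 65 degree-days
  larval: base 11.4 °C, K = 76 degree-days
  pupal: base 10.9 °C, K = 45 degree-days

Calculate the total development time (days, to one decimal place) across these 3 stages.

egg: 65 / (25.0 − 9.2) = 65 / 15.8 = 4.114 d.
larval: 76 / (25.0 − 11.4) = 76 / 13.6 = 5.588 d.
pupal: 45 / (25.0 − 10.9) = 45 / 14.1 = 3.191 d.
Sum = 12.894 ≈ 12.9 days.

12.9 days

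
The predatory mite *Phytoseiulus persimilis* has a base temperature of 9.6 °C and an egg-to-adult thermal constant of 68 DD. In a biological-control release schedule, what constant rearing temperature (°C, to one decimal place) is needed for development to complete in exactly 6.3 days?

Required daily accumulation = 68 / 6.3 = 10.794 DD/day.
T = T_base + 10.794 = 9.6 + 10.794 = 20.394 ≈ 20.4 °C.

20.4 °C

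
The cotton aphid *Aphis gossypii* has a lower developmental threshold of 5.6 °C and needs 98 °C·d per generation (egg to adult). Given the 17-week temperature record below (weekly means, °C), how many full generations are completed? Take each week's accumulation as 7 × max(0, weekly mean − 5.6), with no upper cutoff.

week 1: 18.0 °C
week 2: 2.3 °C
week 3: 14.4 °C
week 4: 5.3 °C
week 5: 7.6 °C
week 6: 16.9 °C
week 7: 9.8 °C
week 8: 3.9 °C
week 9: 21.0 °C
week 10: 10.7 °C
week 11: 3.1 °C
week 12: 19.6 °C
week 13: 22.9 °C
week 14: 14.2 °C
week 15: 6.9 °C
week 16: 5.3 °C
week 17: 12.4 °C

7 generations

Weekly DD (7 × max(0, T̄ − 5.6)): 86.8, 0.0, 61.6, 0.0, 14.0, 79.1, 29.4, 0.0, 107.8, 35.7, 0.0, 98.0, 121.1, 60.2, 9.1, 0.0, 47.6.
Season total = 750.4 DD.
Complete generations = ⌊750.4 / 98⌋ = 7.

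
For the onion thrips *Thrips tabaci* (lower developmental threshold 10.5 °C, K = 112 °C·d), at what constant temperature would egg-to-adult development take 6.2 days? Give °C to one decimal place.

Required daily accumulation = 112 / 6.2 = 18.065 DD/day.
T = T_base + 18.065 = 10.5 + 18.065 = 28.565 ≈ 28.6 °C.

28.6 °C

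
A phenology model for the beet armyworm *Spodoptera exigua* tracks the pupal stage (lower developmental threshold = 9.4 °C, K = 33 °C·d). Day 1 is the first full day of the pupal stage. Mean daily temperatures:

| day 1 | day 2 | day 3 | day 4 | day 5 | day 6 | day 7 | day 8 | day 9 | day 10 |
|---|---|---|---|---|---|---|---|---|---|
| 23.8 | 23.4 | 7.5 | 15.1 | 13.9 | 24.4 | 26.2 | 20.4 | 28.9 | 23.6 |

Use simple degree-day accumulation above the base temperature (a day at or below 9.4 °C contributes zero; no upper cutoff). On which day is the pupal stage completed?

Daily DD above 9.4 °C: 14.4, 14.0, 0.0, 5.7, 4.5, 15.0, 16.8, 11.0, 19.5, 14.2.
Cumulative: 14.4, 28.4, 28.4, 34.1, 38.6, 53.6, 70.4, 81.4, 100.9, 115.1.
The total first reaches 33 DD on day 4.

day 4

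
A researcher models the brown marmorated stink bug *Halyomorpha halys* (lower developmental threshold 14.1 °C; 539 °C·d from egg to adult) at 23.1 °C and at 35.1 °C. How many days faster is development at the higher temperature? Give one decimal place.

34.2 days

At 23.1 °C: 539 / (23.1 − 14.1) = 539 / 9.0 = 59.889 d.
At 35.1 °C: 539 / (35.1 − 14.1) = 539 / 21.0 = 25.667 d.
Difference = |59.889 − 25.667| = 34.222 ≈ 34.2 days.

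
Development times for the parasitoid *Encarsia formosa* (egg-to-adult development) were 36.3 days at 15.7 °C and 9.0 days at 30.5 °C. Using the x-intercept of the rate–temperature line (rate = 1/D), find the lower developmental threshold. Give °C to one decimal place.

10.8 °C

Linear rate model ⇒ the product D·(T − T_b) is constant across temperatures.
36.3·(15.7 − T_b) = 9.0·(30.5 − T_b)
T_b = (36.3·15.7 − 9.0·30.5) / (36.3 − 9.0) = 295.41 / 27.3 = 10.821 °C ≈ 10.8 °C.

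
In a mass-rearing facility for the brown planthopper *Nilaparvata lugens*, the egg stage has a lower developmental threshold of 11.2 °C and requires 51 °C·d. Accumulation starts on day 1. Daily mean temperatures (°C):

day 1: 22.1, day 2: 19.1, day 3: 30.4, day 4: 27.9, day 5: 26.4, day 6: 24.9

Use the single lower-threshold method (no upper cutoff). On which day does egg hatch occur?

day 4

Daily DD above 11.2 °C: 10.9, 7.9, 19.2, 16.7, 15.2, 13.7.
Cumulative: 10.9, 18.8, 38.0, 54.7, 69.9, 83.6.
The total first reaches 51 DD on day 4.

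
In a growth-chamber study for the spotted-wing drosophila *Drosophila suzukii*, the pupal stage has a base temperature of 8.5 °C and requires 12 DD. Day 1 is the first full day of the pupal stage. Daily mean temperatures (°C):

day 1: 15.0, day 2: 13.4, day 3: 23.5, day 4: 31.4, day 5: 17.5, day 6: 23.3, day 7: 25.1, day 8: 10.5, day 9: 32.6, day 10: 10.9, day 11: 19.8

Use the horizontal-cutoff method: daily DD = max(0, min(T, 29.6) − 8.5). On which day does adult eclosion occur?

Daily DD above 8.5 °C (capped at 21.1): 6.5, 4.9, 15.0, 21.1, 9.0, 14.8, 16.6, 2.0, 21.1, 2.4, 11.3.
Cumulative: 6.5, 11.4, 26.4, 47.5, 56.5, 71.3, 87.9, 89.9, 111.0, 113.4, 124.7.
The total first reaches 12 DD on day 3.

day 3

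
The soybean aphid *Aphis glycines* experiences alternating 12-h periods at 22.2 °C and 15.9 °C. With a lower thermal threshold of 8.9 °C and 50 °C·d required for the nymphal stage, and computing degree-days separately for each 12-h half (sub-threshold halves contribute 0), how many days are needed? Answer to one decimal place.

4.9 days

Day half: max(0, 22.2 − 8.9) × 0.5 = 13.3 × 0.5 = 6.65 DD.
Night half: max(0, 15.9 − 8.9) × 0.5 = 7.0 × 0.5 = 3.50 DD.
Per 24 h: 10.15 DD/day.
Duration = 50 / 10.15 = 4.926 ≈ 4.9 days.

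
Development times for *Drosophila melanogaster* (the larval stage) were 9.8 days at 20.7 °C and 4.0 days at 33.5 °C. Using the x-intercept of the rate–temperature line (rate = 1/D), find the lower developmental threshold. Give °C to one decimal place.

Under the model K = D·(T − T_b), so D₁·(T₁ − T_b) = D₂·(T₂ − T_b).
9.8·(20.7 − T_b) = 4.0·(33.5 − T_b)
T_b = (9.8·20.7 − 4.0·33.5) / (9.8 − 4.0) = 68.86 / 5.8 = 11.872 °C ≈ 11.9 °C.

11.9 °C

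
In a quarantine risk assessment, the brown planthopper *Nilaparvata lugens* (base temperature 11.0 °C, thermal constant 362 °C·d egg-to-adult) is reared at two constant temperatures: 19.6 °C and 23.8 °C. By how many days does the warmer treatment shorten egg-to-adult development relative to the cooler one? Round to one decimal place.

13.8 days

At 19.6 °C: 362 / (19.6 − 11.0) = 362 / 8.6 = 42.093 d.
At 23.8 °C: 362 / (23.8 − 11.0) = 362 / 12.8 = 28.281 d.
Difference = |42.093 − 28.281| = 13.812 ≈ 13.8 days.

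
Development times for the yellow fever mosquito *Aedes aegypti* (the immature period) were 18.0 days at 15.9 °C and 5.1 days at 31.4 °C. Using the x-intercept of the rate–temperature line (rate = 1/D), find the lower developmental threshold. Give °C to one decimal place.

9.8 °C

Under the model K = D·(T − T_b), so D₁·(T₁ − T_b) = D₂·(T₂ − T_b).
18.0·(15.9 − T_b) = 5.1·(31.4 − T_b)
T_b = (18.0·15.9 − 5.1·31.4) / (18.0 − 5.1) = 126.06 / 12.9 = 9.772 °C ≈ 9.8 °C.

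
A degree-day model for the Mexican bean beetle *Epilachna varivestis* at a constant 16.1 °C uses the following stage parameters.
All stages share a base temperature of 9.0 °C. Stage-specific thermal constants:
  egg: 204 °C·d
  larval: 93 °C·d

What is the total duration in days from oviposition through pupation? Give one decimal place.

Daily accumulation at 16.1 °C = 16.1 − 9.0 = 7.1 DD/day.
Total K = 204 + 93 = 297 DD.
Total duration = 297 / 7.1 = 41.831 ≈ 41.8 days.

41.8 days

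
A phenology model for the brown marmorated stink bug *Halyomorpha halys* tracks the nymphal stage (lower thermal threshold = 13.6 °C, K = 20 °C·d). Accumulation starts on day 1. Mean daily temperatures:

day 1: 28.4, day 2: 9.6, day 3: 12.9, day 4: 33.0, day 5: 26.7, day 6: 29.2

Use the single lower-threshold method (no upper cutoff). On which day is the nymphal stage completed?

day 4

Daily DD above 13.6 °C: 14.8, 0.0, 0.0, 19.4, 13.1, 15.6.
Cumulative: 14.8, 14.8, 14.8, 34.2, 47.3, 62.9.
The total first reaches 20 DD on day 4.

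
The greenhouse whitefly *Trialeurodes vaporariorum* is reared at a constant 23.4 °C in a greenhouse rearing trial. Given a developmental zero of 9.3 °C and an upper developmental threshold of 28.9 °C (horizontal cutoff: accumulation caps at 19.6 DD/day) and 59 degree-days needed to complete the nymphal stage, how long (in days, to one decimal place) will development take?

4.2 days

Daily accumulation = 23.4 − 9.3 = 14.1 DD/day.
Duration = 59 / 14.1 = 4.184 ≈ 4.2 days.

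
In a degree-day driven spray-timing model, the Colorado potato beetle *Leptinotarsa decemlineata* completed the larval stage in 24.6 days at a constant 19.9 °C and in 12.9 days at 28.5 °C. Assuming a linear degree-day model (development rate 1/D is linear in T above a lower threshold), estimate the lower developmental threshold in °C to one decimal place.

Linear rate model ⇒ the product D·(T − T_b) is constant across temperatures.
24.6·(19.9 − T_b) = 12.9·(28.5 − T_b)
T_b = (24.6·19.9 − 12.9·28.5) / (24.6 − 12.9) = 121.89 / 11.7 = 10.418 °C ≈ 10.4 °C.

10.4 °C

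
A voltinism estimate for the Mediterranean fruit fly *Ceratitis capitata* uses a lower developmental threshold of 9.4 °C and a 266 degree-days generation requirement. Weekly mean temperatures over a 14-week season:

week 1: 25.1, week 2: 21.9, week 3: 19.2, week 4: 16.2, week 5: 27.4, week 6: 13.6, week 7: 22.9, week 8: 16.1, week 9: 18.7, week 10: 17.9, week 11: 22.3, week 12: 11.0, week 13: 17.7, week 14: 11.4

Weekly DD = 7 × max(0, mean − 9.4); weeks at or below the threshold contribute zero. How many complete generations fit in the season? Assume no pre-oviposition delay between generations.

Weekly DD (7 × max(0, T̄ − 9.4)): 109.9, 87.5, 68.6, 47.6, 126.0, 29.4, 94.5, 46.9, 65.1, 59.5, 90.3, 11.2, 58.1, 14.0.
Season total = 908.6 DD.
Complete generations = ⌊908.6 / 266⌋ = 3.

3 generations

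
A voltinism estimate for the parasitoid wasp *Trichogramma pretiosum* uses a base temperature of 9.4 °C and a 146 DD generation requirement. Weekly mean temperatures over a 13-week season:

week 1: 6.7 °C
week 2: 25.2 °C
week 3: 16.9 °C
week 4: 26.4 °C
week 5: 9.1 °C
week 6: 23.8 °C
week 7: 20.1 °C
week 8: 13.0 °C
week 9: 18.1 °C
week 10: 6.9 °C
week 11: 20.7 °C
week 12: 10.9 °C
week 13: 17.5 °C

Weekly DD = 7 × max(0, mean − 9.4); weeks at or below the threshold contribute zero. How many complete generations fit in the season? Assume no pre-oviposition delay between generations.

Weekly DD (7 × max(0, T̄ − 9.4)): 0.0, 110.6, 52.5, 119.0, 0.0, 100.8, 74.9, 25.2, 60.9, 0.0, 79.1, 10.5, 56.7.
Season total = 690.2 DD.
Complete generations = ⌊690.2 / 146⌋ = 4.

4 generations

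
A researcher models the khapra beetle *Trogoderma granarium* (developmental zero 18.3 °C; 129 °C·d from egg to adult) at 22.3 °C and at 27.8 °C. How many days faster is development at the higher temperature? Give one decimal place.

18.7 days

At 22.3 °C: 129 / (22.3 − 18.3) = 129 / 4.0 = 32.250 d.
At 27.8 °C: 129 / (27.8 − 18.3) = 129 / 9.5 = 13.579 d.
Difference = |32.250 − 13.579| = 18.671 ≈ 18.7 days.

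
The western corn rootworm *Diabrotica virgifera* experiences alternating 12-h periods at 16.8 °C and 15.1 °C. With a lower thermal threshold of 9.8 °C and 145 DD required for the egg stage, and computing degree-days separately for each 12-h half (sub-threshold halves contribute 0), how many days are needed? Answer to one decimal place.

23.6 days

Day half: max(0, 16.8 − 9.8) × 0.5 = 7.0 × 0.5 = 3.50 DD.
Night half: max(0, 15.1 − 9.8) × 0.5 = 5.3 × 0.5 = 2.65 DD.
Per 24 h: 6.15 DD/day.
Duration = 145 / 6.15 = 23.577 ≈ 23.6 days.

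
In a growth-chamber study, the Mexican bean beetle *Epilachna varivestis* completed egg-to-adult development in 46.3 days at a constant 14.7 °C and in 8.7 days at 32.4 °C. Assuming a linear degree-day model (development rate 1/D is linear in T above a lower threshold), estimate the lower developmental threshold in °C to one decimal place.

Linear rate model ⇒ the product D·(T − T_b) is constant across temperatures.
46.3·(14.7 − T_b) = 8.7·(32.4 − T_b)
T_b = (46.3·14.7 − 8.7·32.4) / (46.3 − 8.7) = 398.73 / 37.6 = 10.605 °C ≈ 10.6 °C.

10.6 °C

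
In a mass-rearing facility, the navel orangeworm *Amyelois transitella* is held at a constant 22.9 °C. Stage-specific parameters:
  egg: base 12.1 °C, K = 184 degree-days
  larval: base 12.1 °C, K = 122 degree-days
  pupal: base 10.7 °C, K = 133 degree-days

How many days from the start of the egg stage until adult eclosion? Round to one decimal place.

egg: 184 / (22.9 − 12.1) = 184 / 10.8 = 17.037 d.
larval: 122 / (22.9 − 12.1) = 122 / 10.8 = 11.296 d.
pupal: 133 / (22.9 − 10.7) = 133 / 12.2 = 10.902 d.
Sum = 39.235 ≈ 39.2 days.

39.2 days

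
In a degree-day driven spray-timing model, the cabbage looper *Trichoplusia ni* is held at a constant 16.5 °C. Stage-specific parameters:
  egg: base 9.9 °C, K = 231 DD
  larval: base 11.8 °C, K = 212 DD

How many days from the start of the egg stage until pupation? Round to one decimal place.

80.1 days

egg: 231 / (16.5 − 9.9) = 231 / 6.6 = 35.000 d.
larval: 212 / (16.5 − 11.8) = 212 / 4.7 = 45.106 d.
Sum = 80.106 ≈ 80.1 days.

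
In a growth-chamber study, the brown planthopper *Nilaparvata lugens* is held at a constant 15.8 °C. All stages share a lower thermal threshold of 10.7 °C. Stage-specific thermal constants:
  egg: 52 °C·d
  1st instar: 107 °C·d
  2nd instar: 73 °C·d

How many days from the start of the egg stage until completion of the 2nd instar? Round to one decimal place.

Daily accumulation at 15.8 °C = 15.8 − 10.7 = 5.1 DD/day.
Total K = 52 + 107 + 73 = 232 DD.
Total duration = 232 / 5.1 = 45.490 ≈ 45.5 days.

45.5 days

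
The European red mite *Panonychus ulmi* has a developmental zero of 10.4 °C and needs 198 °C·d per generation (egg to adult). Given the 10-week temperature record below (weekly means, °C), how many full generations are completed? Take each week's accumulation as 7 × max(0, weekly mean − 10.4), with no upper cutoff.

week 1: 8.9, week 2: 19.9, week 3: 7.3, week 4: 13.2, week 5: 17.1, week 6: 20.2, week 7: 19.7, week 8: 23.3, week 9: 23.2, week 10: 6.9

Weekly DD (7 × max(0, T̄ − 10.4)): 0.0, 66.5, 0.0, 19.6, 46.9, 68.6, 65.1, 90.3, 89.6, 0.0.
Season total = 446.6 DD.
Complete generations = ⌊446.6 / 198⌋ = 2.

2 generations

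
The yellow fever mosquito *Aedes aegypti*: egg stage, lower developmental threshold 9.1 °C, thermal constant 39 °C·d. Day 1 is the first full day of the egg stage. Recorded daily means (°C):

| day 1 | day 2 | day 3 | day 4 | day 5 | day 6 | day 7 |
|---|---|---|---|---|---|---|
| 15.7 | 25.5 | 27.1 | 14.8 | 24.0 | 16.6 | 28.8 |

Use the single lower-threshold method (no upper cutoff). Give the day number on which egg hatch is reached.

day 3

Daily DD above 9.1 °C: 6.6, 16.4, 18.0, 5.7, 14.9, 7.5, 19.7.
Cumulative: 6.6, 23.0, 41.0, 46.7, 61.6, 69.1, 88.8.
The total first reaches 39 DD on day 3.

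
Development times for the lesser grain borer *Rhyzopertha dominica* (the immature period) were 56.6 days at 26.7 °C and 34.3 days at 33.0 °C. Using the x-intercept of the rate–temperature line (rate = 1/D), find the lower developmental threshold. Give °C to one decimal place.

Linear rate model ⇒ the product D·(T − T_b) is constant across temperatures.
56.6·(26.7 − T_b) = 34.3·(33.0 − T_b)
T_b = (56.6·26.7 − 34.3·33.0) / (56.6 − 34.3) = 379.32 / 22.3 = 17.010 °C ≈ 17.0 °C.

17.0 °C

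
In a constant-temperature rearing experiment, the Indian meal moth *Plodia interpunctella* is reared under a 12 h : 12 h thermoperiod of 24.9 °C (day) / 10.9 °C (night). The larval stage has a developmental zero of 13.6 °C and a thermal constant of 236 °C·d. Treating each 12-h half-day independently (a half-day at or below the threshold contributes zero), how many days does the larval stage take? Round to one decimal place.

Day half: max(0, 24.9 − 13.6) × 0.5 = 11.3 × 0.5 = 5.65 DD.
Night half: max(0, 10.9 − 13.6) × 0.5 = 0.0 × 0.5 = 0.00 DD.
Per 24 h: 5.65 DD/day.
Duration = 236 / 5.65 = 41.770 ≈ 41.8 days.

41.8 days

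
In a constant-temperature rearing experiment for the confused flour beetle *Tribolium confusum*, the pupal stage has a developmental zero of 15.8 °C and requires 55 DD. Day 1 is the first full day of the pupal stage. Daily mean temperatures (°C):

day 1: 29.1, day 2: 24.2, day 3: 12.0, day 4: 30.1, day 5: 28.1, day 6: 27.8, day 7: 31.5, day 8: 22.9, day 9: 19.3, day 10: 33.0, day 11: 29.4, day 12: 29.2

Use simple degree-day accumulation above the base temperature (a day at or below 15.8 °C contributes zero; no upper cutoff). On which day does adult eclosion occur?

Daily DD above 15.8 °C: 13.3, 8.4, 0.0, 14.3, 12.3, 12.0, 15.7, 7.1, 3.5, 17.2, 13.6, 13.4.
Cumulative: 13.3, 21.7, 21.7, 36.0, 48.3, 60.3, 76.0, 83.1, 86.6, 103.8, 117.4, 130.8.
The total first reaches 55 DD on day 6.

day 6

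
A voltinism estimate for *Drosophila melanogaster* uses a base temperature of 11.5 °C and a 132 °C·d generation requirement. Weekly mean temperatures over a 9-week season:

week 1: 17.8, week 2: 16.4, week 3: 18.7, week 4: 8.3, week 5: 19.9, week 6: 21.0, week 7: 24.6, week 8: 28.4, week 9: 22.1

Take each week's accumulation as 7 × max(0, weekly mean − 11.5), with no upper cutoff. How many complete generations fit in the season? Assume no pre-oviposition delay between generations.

4 generations

Weekly DD (7 × max(0, T̄ − 11.5)): 44.1, 34.3, 50.4, 0.0, 58.8, 66.5, 91.7, 118.3, 74.2.
Season total = 538.3 DD.
Complete generations = ⌊538.3 / 132⌋ = 4.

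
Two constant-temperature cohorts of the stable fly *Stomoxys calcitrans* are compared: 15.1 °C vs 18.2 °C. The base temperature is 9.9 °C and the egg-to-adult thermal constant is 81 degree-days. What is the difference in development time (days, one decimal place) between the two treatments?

5.8 days

At 15.1 °C: 81 / (15.1 − 9.9) = 81 / 5.2 = 15.577 d.
At 18.2 °C: 81 / (18.2 − 9.9) = 81 / 8.3 = 9.759 d.
Difference = |15.577 − 9.759| = 5.818 ≈ 5.8 days.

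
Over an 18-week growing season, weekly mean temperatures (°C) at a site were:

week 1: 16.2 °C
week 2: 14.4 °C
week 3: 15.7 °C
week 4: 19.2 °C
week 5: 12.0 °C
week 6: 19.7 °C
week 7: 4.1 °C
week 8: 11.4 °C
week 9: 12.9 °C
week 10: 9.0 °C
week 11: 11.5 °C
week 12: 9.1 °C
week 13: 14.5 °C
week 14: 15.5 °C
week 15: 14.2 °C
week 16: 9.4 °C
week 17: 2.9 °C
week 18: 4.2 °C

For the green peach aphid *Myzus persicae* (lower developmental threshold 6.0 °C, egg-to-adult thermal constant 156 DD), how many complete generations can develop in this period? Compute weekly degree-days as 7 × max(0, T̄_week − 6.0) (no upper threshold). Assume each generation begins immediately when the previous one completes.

Weekly DD (7 × max(0, T̄ − 6.0)): 71.4, 58.8, 67.9, 92.4, 42.0, 95.9, 0.0, 37.8, 48.3, 21.0, 38.5, 21.7, 59.5, 66.5, 57.4, 23.8, 0.0, 0.0.
Season total = 802.9 DD.
Complete generations = ⌊802.9 / 156⌋ = 5.

5 generations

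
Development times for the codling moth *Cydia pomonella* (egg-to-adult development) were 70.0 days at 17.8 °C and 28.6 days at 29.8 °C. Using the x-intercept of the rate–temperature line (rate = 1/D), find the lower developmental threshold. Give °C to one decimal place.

Linear rate model ⇒ the product D·(T − T_b) is constant across temperatures.
70.0·(17.8 − T_b) = 28.6·(29.8 − T_b)
T_b = (70.0·17.8 − 28.6·29.8) / (70.0 − 28.6) = 393.72 / 41.4 = 9.510 °C ≈ 9.5 °C.

9.5 °C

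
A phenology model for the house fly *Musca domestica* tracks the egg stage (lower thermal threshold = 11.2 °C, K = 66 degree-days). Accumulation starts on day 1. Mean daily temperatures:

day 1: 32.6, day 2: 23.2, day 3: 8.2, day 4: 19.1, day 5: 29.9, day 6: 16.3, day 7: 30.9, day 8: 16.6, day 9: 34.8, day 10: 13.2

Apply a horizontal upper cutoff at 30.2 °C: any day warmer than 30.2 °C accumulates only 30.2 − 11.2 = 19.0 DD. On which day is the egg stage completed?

Daily DD above 11.2 °C (capped at 19.0): 19.0, 12.0, 0.0, 7.9, 18.7, 5.1, 19.0, 5.4, 19.0, 2.0.
Cumulative: 19.0, 31.0, 31.0, 38.9, 57.6, 62.7, 81.7, 87.1, 106.1, 108.1.
The total first reaches 66 DD on day 7.

day 7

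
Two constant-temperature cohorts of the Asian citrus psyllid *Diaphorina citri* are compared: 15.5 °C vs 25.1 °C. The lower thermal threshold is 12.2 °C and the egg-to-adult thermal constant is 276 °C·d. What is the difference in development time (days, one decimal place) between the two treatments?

At 15.5 °C: 276 / (15.5 − 12.2) = 276 / 3.3 = 83.636 d.
At 25.1 °C: 276 / (25.1 − 12.2) = 276 / 12.9 = 21.395 d.
Difference = |83.636 − 21.395| = 62.241 ≈ 62.2 days.

62.2 days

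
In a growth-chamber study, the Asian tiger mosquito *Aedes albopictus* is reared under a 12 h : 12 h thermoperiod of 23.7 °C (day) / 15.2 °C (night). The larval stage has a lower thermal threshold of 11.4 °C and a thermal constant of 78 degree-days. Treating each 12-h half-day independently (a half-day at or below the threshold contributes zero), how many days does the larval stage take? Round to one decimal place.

Day half: max(0, 23.7 − 11.4) × 0.5 = 12.3 × 0.5 = 6.15 DD.
Night half: max(0, 15.2 − 11.4) × 0.5 = 3.8 × 0.5 = 1.90 DD.
Per 24 h: 8.05 DD/day.
Duration = 78 / 8.05 = 9.689 ≈ 9.7 days.

9.7 days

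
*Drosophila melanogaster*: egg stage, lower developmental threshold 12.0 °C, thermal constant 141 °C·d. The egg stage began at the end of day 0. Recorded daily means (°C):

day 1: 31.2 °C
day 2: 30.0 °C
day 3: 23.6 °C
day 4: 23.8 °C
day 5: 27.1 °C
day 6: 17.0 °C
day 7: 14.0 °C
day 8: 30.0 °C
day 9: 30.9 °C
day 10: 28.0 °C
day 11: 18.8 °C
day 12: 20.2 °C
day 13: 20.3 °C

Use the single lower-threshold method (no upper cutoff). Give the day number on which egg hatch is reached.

day 11

Daily DD above 12.0 °C: 19.2, 18.0, 11.6, 11.8, 15.1, 5.0, 2.0, 18.0, 18.9, 16.0, 6.8, 8.2, 8.3.
Cumulative: 19.2, 37.2, 48.8, 60.6, 75.7, 80.7, 82.7, 100.7, 119.6, 135.6, 142.4, 150.6, 158.9.
The total first reaches 141 DD on day 11.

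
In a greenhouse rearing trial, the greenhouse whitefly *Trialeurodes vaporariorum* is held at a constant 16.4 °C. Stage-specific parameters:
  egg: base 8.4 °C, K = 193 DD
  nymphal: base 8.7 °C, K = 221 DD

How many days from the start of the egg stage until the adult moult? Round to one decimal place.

52.8 days

egg: 193 / (16.4 − 8.4) = 193 / 8.0 = 24.125 d.
nymphal: 221 / (16.4 − 8.7) = 221 / 7.7 = 28.701 d.
Sum = 52.826 ≈ 52.8 days.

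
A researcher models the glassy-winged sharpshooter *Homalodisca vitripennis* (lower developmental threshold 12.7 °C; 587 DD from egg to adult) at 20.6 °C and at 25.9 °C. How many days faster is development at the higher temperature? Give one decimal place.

At 20.6 °C: 587 / (20.6 − 12.7) = 587 / 7.9 = 74.304 d.
At 25.9 °C: 587 / (25.9 − 12.7) = 587 / 13.2 = 44.470 d.
Difference = |74.304 − 44.470| = 29.834 ≈ 29.8 days.

29.8 days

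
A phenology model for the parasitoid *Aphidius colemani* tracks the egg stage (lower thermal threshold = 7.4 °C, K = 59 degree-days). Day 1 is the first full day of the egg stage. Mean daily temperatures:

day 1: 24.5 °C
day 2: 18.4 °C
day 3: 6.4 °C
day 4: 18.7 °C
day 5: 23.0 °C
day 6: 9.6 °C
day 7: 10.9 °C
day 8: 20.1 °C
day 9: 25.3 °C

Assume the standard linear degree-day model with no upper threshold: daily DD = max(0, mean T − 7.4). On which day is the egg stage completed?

Daily DD above 7.4 °C: 17.1, 11.0, 0.0, 11.3, 15.6, 2.2, 3.5, 12.7, 17.9.
Cumulative: 17.1, 28.1, 28.1, 39.4, 55.0, 57.2, 60.7, 73.4, 91.3.
The total first reaches 59 DD on day 7.

day 7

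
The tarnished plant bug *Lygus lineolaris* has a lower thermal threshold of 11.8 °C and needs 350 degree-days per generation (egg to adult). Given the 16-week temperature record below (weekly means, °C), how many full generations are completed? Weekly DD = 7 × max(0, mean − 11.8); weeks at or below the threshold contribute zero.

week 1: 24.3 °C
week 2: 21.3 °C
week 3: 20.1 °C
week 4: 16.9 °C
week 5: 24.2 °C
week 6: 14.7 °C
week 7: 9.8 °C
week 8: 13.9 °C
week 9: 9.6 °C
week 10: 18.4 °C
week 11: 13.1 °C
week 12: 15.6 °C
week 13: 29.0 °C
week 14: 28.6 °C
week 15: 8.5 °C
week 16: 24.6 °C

Weekly DD (7 × max(0, T̄ − 11.8)): 87.5, 66.5, 58.1, 35.7, 86.8, 20.3, 0.0, 14.7, 0.0, 46.2, 9.1, 26.6, 120.4, 117.6, 0.0, 89.6.
Season total = 779.1 DD.
Complete generations = ⌊779.1 / 350⌋ = 2.

2 generations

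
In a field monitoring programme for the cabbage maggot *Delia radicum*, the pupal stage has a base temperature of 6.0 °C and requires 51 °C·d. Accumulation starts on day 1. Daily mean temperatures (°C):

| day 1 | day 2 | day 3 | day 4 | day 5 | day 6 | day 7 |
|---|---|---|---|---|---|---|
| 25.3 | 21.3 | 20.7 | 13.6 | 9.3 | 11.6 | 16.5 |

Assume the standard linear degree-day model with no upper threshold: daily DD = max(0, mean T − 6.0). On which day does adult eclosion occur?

Daily DD above 6.0 °C: 19.3, 15.3, 14.7, 7.6, 3.3, 5.6, 10.5.
Cumulative: 19.3, 34.6, 49.3, 56.9, 60.2, 65.8, 76.3.
The total first reaches 51 DD on day 4.

day 4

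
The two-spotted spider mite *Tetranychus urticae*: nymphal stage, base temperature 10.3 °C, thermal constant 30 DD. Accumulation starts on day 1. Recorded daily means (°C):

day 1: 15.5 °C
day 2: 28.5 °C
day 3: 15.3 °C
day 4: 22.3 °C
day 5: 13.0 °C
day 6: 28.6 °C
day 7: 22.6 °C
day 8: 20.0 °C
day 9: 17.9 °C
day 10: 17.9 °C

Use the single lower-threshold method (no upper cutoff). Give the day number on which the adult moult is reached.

day 4

Daily DD above 10.3 °C: 5.2, 18.2, 5.0, 12.0, 2.7, 18.3, 12.3, 9.7, 7.6, 7.6.
Cumulative: 5.2, 23.4, 28.4, 40.4, 43.1, 61.4, 73.7, 83.4, 91.0, 98.6.
The total first reaches 30 DD on day 4.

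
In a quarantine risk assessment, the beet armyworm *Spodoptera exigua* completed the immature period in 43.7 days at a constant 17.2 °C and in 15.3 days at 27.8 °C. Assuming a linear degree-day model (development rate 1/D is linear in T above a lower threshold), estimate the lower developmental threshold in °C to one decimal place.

11.5 °C

Linear rate model ⇒ the product D·(T − T_b) is constant across temperatures.
43.7·(17.2 − T_b) = 15.3·(27.8 − T_b)
T_b = (43.7·17.2 − 15.3·27.8) / (43.7 − 15.3) = 326.30 / 28.4 = 11.489 °C ≈ 11.5 °C.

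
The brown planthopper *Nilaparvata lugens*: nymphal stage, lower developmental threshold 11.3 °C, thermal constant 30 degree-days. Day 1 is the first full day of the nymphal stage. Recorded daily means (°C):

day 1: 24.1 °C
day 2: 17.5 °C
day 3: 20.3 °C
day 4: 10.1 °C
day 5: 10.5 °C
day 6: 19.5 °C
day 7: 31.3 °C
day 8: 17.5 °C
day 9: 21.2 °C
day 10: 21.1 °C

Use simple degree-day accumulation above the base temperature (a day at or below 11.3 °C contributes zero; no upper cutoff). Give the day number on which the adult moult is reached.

Daily DD above 11.3 °C: 12.8, 6.2, 9.0, 0.0, 0.0, 8.2, 20.0, 6.2, 9.9, 9.8.
Cumulative: 12.8, 19.0, 28.0, 28.0, 28.0, 36.2, 56.2, 62.4, 72.3, 82.1.
The total first reaches 30 DD on day 6.

day 6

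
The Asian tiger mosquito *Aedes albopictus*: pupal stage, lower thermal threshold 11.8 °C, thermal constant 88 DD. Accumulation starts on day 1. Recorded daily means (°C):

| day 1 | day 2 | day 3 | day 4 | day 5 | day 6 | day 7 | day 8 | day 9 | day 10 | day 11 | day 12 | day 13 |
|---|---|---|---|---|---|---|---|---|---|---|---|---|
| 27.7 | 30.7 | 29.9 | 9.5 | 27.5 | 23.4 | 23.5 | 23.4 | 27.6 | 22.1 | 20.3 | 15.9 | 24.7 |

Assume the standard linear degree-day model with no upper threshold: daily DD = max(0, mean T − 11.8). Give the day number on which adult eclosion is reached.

Daily DD above 11.8 °C: 15.9, 18.9, 18.1, 0.0, 15.7, 11.6, 11.7, 11.6, 15.8, 10.3, 8.5, 4.1, 12.9.
Cumulative: 15.9, 34.8, 52.9, 52.9, 68.6, 80.2, 91.9, 103.5, 119.3, 129.6, 138.1, 142.2, 155.1.
The total first reaches 88 DD on day 7.

day 7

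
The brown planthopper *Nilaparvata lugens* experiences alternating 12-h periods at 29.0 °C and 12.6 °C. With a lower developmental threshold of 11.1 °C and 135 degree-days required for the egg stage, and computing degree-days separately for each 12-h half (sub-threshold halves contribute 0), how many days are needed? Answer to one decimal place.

13.9 days

Day half: max(0, 29.0 − 11.1) × 0.5 = 17.9 × 0.5 = 8.95 DD.
Night half: max(0, 12.6 − 11.1) × 0.5 = 1.5 × 0.5 = 0.75 DD.
Per 24 h: 9.70 DD/day.
Duration = 135 / 9.70 = 13.918 ≈ 13.9 days.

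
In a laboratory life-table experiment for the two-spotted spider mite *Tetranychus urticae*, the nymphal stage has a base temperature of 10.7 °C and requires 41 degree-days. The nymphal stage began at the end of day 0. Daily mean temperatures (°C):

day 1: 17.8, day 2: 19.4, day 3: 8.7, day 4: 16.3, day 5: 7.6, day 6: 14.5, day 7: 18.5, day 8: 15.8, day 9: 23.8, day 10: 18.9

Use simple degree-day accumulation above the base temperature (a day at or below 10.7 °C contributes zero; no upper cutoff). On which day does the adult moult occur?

day 9

Daily DD above 10.7 °C: 7.1, 8.7, 0.0, 5.6, 0.0, 3.8, 7.8, 5.1, 13.1, 8.2.
Cumulative: 7.1, 15.8, 15.8, 21.4, 21.4, 25.2, 33.0, 38.1, 51.2, 59.4.
The total first reaches 41 DD on day 9.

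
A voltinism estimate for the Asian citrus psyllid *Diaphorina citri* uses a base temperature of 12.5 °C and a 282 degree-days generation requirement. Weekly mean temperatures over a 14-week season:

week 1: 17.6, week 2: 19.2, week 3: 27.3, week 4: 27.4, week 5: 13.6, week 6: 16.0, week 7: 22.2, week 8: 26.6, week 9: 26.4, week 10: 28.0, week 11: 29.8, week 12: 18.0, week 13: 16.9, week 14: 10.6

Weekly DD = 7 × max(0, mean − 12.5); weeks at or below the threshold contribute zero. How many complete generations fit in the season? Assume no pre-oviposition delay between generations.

Weekly DD (7 × max(0, T̄ − 12.5)): 35.7, 46.9, 103.6, 104.3, 7.7, 24.5, 67.9, 98.7, 97.3, 108.5, 121.1, 38.5, 30.8, 0.0.
Season total = 885.5 DD.
Complete generations = ⌊885.5 / 282⌋ = 3.

3 generations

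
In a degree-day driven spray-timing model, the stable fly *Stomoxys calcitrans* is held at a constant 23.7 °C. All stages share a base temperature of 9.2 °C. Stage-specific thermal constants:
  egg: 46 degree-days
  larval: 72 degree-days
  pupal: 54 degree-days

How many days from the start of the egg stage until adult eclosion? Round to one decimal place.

11.9 days

Daily accumulation at 23.7 °C = 23.7 − 9.2 = 14.5 DD/day.
Total K = 46 + 72 + 54 = 172 DD.
Total duration = 172 / 14.5 = 11.862 ≈ 11.9 days.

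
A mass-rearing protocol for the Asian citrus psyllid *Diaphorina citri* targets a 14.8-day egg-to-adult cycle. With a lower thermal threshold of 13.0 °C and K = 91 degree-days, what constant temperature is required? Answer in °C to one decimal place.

Required daily accumulation = 91 / 14.8 = 6.149 DD/day.
T = T_base + 6.149 = 13.0 + 6.149 = 19.149 ≈ 19.1 °C.

19.1 °C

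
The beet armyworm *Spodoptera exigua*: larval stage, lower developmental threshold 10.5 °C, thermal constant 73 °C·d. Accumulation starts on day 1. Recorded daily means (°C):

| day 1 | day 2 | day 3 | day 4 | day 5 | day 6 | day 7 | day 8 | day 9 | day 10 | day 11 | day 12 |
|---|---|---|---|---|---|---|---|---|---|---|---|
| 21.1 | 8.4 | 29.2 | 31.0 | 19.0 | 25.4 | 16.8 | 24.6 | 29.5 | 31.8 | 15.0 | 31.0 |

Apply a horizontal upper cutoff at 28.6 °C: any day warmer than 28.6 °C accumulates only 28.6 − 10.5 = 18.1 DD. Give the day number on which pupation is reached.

day 7

Daily DD above 10.5 °C (capped at 18.1): 10.6, 0.0, 18.1, 18.1, 8.5, 14.9, 6.3, 14.1, 18.1, 18.1, 4.5, 18.1.
Cumulative: 10.6, 10.6, 28.7, 46.8, 55.3, 70.2, 76.5, 90.6, 108.7, 126.8, 131.3, 149.4.
The total first reaches 73 DD on day 7.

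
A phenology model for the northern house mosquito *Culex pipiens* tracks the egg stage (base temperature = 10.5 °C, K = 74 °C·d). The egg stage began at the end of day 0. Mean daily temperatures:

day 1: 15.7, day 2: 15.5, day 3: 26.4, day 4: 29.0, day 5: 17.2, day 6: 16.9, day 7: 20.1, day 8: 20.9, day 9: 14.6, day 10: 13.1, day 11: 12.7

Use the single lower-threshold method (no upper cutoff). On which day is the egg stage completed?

day 8

Daily DD above 10.5 °C: 5.2, 5.0, 15.9, 18.5, 6.7, 6.4, 9.6, 10.4, 4.1, 2.6, 2.2.
Cumulative: 5.2, 10.2, 26.1, 44.6, 51.3, 57.7, 67.3, 77.7, 81.8, 84.4, 86.6.
The total first reaches 74 DD on day 8.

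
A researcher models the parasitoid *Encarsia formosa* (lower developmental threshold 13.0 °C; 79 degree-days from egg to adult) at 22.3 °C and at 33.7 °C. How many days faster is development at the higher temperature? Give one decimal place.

4.7 days

At 22.3 °C: 79 / (22.3 − 13.0) = 79 / 9.3 = 8.495 d.
At 33.7 °C: 79 / (33.7 − 13.0) = 79 / 20.7 = 3.816 d.
Difference = |8.495 − 3.816| = 4.678 ≈ 4.7 days.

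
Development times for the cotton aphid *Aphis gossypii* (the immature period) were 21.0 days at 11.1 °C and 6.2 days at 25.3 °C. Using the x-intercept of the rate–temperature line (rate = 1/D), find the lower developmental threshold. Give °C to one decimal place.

Linear rate model ⇒ the product D·(T − T_b) is constant across temperatures.
21.0·(11.1 − T_b) = 6.2·(25.3 − T_b)
T_b = (21.0·11.1 − 6.2·25.3) / (21.0 − 6.2) = 76.24 / 14.8 = 5.151 °C ≈ 5.2 °C.

5.2 °C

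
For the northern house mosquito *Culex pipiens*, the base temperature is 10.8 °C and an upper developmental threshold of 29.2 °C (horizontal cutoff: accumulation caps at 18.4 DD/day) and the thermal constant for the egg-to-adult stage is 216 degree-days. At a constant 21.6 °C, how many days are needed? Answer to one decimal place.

Daily accumulation = 21.6 − 10.8 = 10.8 DD/day.
Duration = 216 / 10.8 = 20.000 ≈ 20.0 days.

20.0 days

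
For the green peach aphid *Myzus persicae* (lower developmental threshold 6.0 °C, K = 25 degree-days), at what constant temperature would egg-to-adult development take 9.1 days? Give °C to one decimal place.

8.7 °C

Required daily accumulation = 25 / 9.1 = 2.747 DD/day.
T = T_base + 2.747 = 6.0 + 2.747 = 8.747 ≈ 8.7 °C.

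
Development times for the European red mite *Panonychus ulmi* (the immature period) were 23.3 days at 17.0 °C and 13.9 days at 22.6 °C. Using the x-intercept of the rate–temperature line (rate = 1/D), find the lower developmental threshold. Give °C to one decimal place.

8.7 °C

Equal thermal constants: D₁(T₁ − T_b) = D₂(T₂ − T_b).
23.3·(17.0 − T_b) = 13.9·(22.6 − T_b)
T_b = (23.3·17.0 − 13.9·22.6) / (23.3 − 13.9) = 81.96 / 9.4 = 8.719 °C ≈ 8.7 °C.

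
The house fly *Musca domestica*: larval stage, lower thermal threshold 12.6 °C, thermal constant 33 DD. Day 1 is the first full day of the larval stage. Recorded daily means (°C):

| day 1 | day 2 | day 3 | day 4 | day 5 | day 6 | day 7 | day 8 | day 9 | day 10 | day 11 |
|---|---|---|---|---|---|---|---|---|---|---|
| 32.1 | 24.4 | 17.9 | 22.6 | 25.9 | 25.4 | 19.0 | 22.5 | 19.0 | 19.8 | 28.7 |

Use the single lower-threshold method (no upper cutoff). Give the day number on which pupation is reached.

Daily DD above 12.6 °C: 19.5, 11.8, 5.3, 10.0, 13.3, 12.8, 6.4, 9.9, 6.4, 7.2, 16.1.
Cumulative: 19.5, 31.3, 36.6, 46.6, 59.9, 72.7, 79.1, 89.0, 95.4, 102.6, 118.7.
The total first reaches 33 DD on day 3.

day 3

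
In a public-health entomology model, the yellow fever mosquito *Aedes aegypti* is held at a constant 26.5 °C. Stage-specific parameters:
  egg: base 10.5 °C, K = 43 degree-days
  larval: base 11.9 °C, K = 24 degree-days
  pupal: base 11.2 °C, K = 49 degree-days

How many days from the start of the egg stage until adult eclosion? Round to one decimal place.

egg: 43 / (26.5 − 10.5) = 43 / 16.0 = 2.688 d.
larval: 24 / (26.5 − 11.9) = 24 / 14.6 = 1.644 d.
pupal: 49 / (26.5 − 11.2) = 49 / 15.3 = 3.203 d.
Sum = 7.534 ≈ 7.5 days.

7.5 days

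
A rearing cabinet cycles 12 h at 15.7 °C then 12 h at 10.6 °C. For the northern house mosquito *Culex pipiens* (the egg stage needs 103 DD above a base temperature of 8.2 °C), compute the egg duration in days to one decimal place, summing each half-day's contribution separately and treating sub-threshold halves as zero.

20.8 days

Day half: max(0, 15.7 − 8.2) × 0.5 = 7.5 × 0.5 = 3.75 DD.
Night half: max(0, 10.6 − 8.2) × 0.5 = 2.4 × 0.5 = 1.20 DD.
Per 24 h: 4.95 DD/day.
Duration = 103 / 4.95 = 20.808 ≈ 20.8 days.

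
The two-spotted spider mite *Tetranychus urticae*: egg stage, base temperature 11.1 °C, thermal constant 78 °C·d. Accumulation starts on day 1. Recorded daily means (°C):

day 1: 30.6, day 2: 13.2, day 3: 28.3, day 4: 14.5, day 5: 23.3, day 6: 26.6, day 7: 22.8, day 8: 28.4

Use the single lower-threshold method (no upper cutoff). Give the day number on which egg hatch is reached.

Daily DD above 11.1 °C: 19.5, 2.1, 17.2, 3.4, 12.2, 15.5, 11.7, 17.3.
Cumulative: 19.5, 21.6, 38.8, 42.2, 54.4, 69.9, 81.6, 98.9.
The total first reaches 78 DD on day 7.

day 7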